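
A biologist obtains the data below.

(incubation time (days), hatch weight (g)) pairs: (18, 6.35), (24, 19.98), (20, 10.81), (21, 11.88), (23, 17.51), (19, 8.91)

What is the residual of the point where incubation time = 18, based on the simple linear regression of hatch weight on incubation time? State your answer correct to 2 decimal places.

n = 6, Σx = 125, Σy = 75.44, Σxy = 1631.52, Σx² = 2631
Sxx = Σx² − (Σx)²/n = 2631 − 2604.166667 = 26.833333
Sxy = Σxy − (Σx)(Σy)/n = 1631.52 − 1571.666667 = 59.853333
b = Sxy/Sxx = 59.853333/26.833333 = 2.230559
a = ȳ − b·x̄ = 12.573333 − 2.230559·20.833333 = -33.896646
ŷ(18) = -33.896646 + 2.230559·18 = 6.253416
residual = y − ŷ = 6.35 − 6.253416 = 0.096584

0.10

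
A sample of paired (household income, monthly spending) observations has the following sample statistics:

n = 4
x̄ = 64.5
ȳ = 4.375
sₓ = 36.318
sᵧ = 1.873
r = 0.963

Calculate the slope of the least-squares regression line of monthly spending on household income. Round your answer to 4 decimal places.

b = r · sᵧ/sₓ = 0.963 · 1.873/36.318 = 0.049664

0.0497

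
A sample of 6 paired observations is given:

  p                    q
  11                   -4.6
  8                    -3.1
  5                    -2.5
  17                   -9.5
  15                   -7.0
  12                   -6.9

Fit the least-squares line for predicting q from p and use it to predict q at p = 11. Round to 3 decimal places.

-5.407

n = 6, Σx = 68, Σy = -33.6, Σxy = -437.2, Σx² = 868
Sxx = Σx² − (Σx)²/n = 868 − 770.666667 = 97.333333
Sxy = Σxy − (Σx)(Σy)/n = -437.2 − (-380.8) = -56.4
b = Sxy/Sxx = -56.4/97.333333 = -0.579452
a = ȳ − b·x̄ = -5.6 − (-0.579452)·11.333333 = 0.967123
ŷ(11) = a + b·11 = 0.967123 + (-0.579452)·11 = -5.406849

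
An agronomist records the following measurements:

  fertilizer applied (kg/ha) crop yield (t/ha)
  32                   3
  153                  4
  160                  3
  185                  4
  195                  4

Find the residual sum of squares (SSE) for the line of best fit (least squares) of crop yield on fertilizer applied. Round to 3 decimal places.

0.640

n = 5, Σx = 725, Σy = 18, Σxy = 2708, Σx² = 122283, Σy² = 66
Sxx = Σx² − (Σx)²/n = 122283 − 105125 = 17158
Sxy = Σxy − (Σx)(Σy)/n = 2708 − 2610 = 98
Syy = Σy² − (Σy)²/n = 66 − 64.8 = 1.2
b = Sxy/Sxx = 98/17158 = 0.005712
SSE = Syy − b·Sxy = 1.2 − 0.005712·98 = 0.640261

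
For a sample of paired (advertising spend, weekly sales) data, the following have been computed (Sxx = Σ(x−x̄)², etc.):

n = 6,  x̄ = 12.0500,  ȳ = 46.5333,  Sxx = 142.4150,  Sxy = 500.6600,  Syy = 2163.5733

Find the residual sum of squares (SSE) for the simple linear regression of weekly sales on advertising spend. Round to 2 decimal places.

b = Sxy/Sxx = 500.66/142.415 = 3.515500
SSE = Syy − b·Sxy = 2163.5733 − 3.515500·500.66 = 403.502833

403.50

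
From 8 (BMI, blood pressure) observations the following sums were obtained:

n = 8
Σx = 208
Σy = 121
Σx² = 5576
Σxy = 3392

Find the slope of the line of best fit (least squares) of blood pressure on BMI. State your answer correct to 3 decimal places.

Sxx = Σx² − (Σx)²/n = 5576 − 5408 = 168
Sxy = Σxy − (Σx)(Σy)/n = 3392 − 3146 = 246
b = Sxy/Sxx = 246/168 = 1.464286

1.464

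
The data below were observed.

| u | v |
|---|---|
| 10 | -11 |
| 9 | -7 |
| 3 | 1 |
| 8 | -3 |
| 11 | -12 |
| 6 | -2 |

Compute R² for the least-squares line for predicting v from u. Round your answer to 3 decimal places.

0.886

n = 6, Σx = 47, Σy = -34, Σxy = -338, Σx² = 411, Σy² = 328
Sxx = Σx² − (Σx)²/n = 411 − 368.166667 = 42.833333
Sxy = Σxy − (Σx)(Σy)/n = -338 − (-266.333333) = -71.666667
Syy = Σy² − (Σy)²/n = 328 − 192.666667 = 135.333333
R² = Sxy²/(Sxx·Syy) = (-71.666667)²/(42.833333·135.333333) = 0.886029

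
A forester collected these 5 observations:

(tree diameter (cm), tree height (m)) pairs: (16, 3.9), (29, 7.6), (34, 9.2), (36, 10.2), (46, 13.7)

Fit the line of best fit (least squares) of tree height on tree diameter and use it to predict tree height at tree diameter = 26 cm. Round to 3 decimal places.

n = 5, Σx = 161, Σy = 44.6, Σxy = 1593, Σx² = 5665
Sxx = Σx² − (Σx)²/n = 5665 − 5184.2 = 480.8
Sxy = Σxy − (Σx)(Σy)/n = 1593 − 1436.12 = 156.88
b = Sxy/Sxx = 156.88/480.8 = 0.326290
a = ȳ − b·x̄ = 8.92 − 0.326290·32.2 = -1.586522
ŷ(26) = a + b·26 = -1.586522 + 0.326290·26 = 6.897005

6.897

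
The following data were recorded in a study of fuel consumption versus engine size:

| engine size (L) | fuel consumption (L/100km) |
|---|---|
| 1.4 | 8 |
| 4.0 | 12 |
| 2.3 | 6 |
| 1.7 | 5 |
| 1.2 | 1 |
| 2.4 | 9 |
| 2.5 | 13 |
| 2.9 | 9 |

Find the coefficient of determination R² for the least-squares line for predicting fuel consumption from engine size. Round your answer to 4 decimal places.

n = 8, Σx = 18.4, Σy = 63, Σxy = 162.9, Σx² = 48, Σy² = 601
Sxx = Σx² − (Σx)²/n = 48 − 42.32 = 5.68
Sxy = Σxy − (Σx)(Σy)/n = 162.9 − 144.9 = 18
Syy = Σy² − (Σy)²/n = 601 − 496.125 = 104.875
R² = Sxy²/(Sxx·Syy) = (18)²/(5.68·104.875) = 0.543907

0.5439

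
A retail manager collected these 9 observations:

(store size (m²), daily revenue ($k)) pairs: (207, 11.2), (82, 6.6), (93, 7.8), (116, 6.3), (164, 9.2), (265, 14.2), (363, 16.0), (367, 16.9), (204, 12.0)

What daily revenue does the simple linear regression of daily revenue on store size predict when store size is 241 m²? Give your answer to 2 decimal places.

n = 9, Σx = 1861, Σy = 100.2, Σxy = 24045.9, Σx² = 476873
Sxx = Σx² − (Σx)²/n = 476873 − 384813.444444 = 92059.555556
Sxy = Σxy − (Σx)(Σy)/n = 24045.9 − 20719.133333 = 3326.766667
b = Sxy/Sxx = 3326.766667/92059.555556 = 0.036137
a = ȳ − b·x̄ = 11.133333 − 0.036137·206.777778 = 3.660981
ŷ(241) = a + b·241 = 3.660981 + 0.036137·241 = 12.370026

12.37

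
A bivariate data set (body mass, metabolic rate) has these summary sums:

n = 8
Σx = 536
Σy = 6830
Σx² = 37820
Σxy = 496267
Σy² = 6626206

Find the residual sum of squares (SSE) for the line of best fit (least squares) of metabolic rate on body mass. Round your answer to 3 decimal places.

11884.040

Sxx = Σx² − (Σx)²/n = 37820 − 35912 = 1908
Sxy = Σxy − (Σx)(Σy)/n = 496267 − 457610 = 38657
Syy = Σy² − (Σy)²/n = 6626206 − 5831112.5 = 795093.5
b = Sxy/Sxx = 38657/1908 = 20.260482
SSE = Syy − b·Sxy = 795093.5 − 20.260482·38657 = 11884.040356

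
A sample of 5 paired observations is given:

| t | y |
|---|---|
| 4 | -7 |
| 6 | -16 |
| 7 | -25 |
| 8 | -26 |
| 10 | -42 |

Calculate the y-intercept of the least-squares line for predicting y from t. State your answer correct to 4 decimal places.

n = 5, Σx = 35, Σy = -116, Σxy = -927, Σx² = 265
Sxx = Σx² − (Σx)²/n = 265 − 245 = 20
Sxy = Σxy − (Σx)(Σy)/n = -927 − (-812) = -115
b = Sxy/Sxx = -115/20 = -5.75
a = ȳ − b·x̄ = -23.2 − (-5.75)·7 = 17.05

17.0500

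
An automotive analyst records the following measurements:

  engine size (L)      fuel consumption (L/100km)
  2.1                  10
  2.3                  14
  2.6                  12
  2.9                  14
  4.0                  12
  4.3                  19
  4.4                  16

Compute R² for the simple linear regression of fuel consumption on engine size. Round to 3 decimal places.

0.468

n = 7, Σx = 22.6, Σy = 97, Σxy = 325.1, Σx² = 78.72, Σy² = 1397
Sxx = Σx² − (Σx)²/n = 78.72 − 72.965714 = 5.754286
Sxy = Σxy − (Σx)(Σy)/n = 325.1 − 313.171429 = 11.928571
Syy = Σy² − (Σy)²/n = 1397 − 1344.142857 = 52.857143
R² = Sxy²/(Sxx·Syy) = (11.928571)²/(5.754286·52.857143) = 0.467823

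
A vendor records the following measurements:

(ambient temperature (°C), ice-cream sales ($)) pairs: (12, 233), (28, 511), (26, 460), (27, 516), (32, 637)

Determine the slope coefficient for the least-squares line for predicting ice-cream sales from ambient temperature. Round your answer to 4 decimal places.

19.2026

n = 5, Σx = 125, Σy = 2357, Σxy = 63380, Σx² = 3357
Sxx = Σx² − (Σx)²/n = 3357 − 3125 = 232
Sxy = Σxy − (Σx)(Σy)/n = 63380 − 58925 = 4455
b = Sxy/Sxx = 4455/232 = 19.202586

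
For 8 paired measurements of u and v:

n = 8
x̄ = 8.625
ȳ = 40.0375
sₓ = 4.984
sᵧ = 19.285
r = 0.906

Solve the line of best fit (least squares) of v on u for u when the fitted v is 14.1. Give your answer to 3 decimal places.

1.226

b = r · sᵧ/sₓ = 0.906 · 19.285/4.984 = 3.505660
a = ȳ − b·x̄ = 40.0375 − 3.505660·8.625 = 9.801182
Set a + b·x = 14.1: x = (14.1 − 9.801182) / 3.505660 = 1.226251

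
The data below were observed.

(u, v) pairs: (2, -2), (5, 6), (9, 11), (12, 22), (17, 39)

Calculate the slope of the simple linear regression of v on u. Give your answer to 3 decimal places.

2.667

n = 5, Σx = 45, Σy = 76, Σxy = 1052, Σx² = 543
Sxx = Σx² − (Σx)²/n = 543 − 405 = 138
Sxy = Σxy − (Σx)(Σy)/n = 1052 − 684 = 368
b = Sxy/Sxx = 368/138 = 2.666667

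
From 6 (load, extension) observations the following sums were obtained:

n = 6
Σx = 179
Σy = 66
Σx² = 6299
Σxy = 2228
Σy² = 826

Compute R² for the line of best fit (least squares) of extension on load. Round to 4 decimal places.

Sxx = Σx² − (Σx)²/n = 6299 − 5340.166667 = 958.833333
Sxy = Σxy − (Σx)(Σy)/n = 2228 − 1969 = 259
Syy = Σy² − (Σy)²/n = 826 − 726 = 100
R² = Sxy²/(Sxx·Syy) = (259)²/(958.833333·100) = 0.699611

0.6996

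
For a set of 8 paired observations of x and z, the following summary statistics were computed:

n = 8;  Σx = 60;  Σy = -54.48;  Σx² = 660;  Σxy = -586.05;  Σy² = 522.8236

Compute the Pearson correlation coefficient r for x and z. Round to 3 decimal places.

Sxx = Σx² − (Σx)²/n = 660 − 450 = 210
Sxy = Σxy − (Σx)(Σy)/n = -586.05 − (-408.6) = -177.45
Syy = Σy² − (Σy)²/n = 522.8236 − 371.0088 = 151.8148
r = Sxy/√(Sxx·Syy) = -177.45/√(31881.108) = -177.45/178.552816 = -0.993824

-0.994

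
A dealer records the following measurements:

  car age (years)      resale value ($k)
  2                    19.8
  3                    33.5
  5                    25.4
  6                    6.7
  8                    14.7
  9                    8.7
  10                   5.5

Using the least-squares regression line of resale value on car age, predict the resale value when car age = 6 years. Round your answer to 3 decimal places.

n = 7, Σx = 43, Σy = 114.3, Σxy = 558.2, Σx² = 319
Sxx = Σx² − (Σx)²/n = 319 − 264.142857 = 54.857143
Sxy = Σxy − (Σx)(Σy)/n = 558.2 − 702.128571 = -143.928571
b = Sxy/Sxx = -143.928571/54.857143 = -2.623698
a = ȳ − b·x̄ = 16.328571 − (-2.623698)·6.142857 = 32.445573
ŷ(6) = a + b·6 = 32.445573 + (-2.623698)·6 = 16.703385

16.703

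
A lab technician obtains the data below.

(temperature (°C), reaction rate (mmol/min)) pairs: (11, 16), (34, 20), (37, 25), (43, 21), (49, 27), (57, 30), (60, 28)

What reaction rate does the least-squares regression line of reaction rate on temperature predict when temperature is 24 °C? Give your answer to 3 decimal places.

n = 7, Σx = 291, Σy = 167, Σxy = 7397, Σx² = 13745
Sxx = Σx² − (Σx)²/n = 13745 − 12097.285714 = 1647.714286
Sxy = Σxy − (Σx)(Σy)/n = 7397 − 6942.428571 = 454.571429
b = Sxy/Sxx = 454.571429/1647.714286 = 0.275880
a = ȳ − b·x̄ = 23.857143 − 0.275880·41.571429 = 12.388417
ŷ(24) = a + b·24 = 12.388417 + 0.275880·24 = 19.009537

19.010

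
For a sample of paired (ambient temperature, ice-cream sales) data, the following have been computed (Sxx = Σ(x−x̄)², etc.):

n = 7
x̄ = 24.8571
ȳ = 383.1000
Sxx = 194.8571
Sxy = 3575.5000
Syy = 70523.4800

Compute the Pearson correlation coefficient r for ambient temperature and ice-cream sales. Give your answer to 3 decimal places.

0.965

r = Sxy/√(Sxx·Syy) = 3575.5/√(13742000.794708) = 3575.5/3707.020474 = 0.964521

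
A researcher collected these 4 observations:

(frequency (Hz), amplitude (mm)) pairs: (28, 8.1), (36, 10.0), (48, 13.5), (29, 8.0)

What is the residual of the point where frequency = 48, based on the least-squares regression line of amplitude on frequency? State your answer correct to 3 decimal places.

n = 4, Σx = 141, Σy = 39.6, Σxy = 1466.8, Σx² = 5225
Sxx = Σx² − (Σx)²/n = 5225 − 4970.25 = 254.75
Sxy = Σxy − (Σx)(Σy)/n = 1466.8 − 1395.9 = 70.9
b = Sxy/Sxx = 70.9/254.75 = 0.278312
a = ȳ − b·x̄ = 9.9 − 0.278312·35.25 = 0.089500
ŷ(48) = 0.089500 + 0.278312·48 = 13.448479
residual = y − ŷ = 13.5 − 13.448479 = 0.051521

0.052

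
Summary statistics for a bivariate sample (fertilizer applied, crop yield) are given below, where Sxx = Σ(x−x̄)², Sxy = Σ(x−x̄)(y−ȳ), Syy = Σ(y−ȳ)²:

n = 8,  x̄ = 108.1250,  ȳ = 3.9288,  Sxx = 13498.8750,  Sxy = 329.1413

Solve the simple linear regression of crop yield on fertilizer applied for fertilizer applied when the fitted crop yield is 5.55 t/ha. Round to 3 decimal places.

174.614

b = Sxy/Sxx = 329.1413/13498.875 = 0.024383
a = ȳ − b·x̄ = 3.9288 − 0.024383·108.125 = 1.292402
Set a + b·x = 5.55: x = (5.55 − 1.292402) / 0.024383 = 174.614305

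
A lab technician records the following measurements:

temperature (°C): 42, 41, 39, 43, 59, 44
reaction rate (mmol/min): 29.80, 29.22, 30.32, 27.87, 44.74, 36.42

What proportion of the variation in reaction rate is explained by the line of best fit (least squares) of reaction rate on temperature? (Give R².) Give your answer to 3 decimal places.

0.830

n = 6, Σx = 268, Σy = 198.37, Σxy = 9072.65, Σx² = 12232, Σy² = 6765.9717
Sxx = Σx² − (Σx)²/n = 12232 − 11970.666667 = 261.333333
Sxy = Σxy − (Σx)(Σy)/n = 9072.65 − 8860.526667 = 212.123333
Syy = Σy² − (Σy)²/n = 6765.9717 − 6558.442817 = 207.528883
R² = Sxy²/(Sxx·Syy) = (212.123333)²/(261.333333·207.528883) = 0.829666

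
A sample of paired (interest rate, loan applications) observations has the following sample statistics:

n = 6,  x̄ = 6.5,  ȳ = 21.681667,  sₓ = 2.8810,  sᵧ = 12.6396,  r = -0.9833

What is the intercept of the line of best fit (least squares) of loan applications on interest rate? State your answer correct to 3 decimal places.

49.722

b = r · sᵧ/sₓ = -0.9833 · 12.6396/2.881 = -4.313960
a = ȳ − b·x̄ = 21.681667 − (-4.313960)·6.5 = 49.722407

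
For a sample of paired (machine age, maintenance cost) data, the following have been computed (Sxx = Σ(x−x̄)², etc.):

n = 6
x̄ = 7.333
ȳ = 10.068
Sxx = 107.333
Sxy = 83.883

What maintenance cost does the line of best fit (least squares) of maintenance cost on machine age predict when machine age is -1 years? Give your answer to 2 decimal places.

3.56

b = Sxy/Sxx = 83.883/107.333 = 0.781521
a = ȳ − b·x̄ = 10.068 − 0.781521·7.333 = 4.337106
ŷ(-1) = a + b·-1 = 4.337106 + 0.781521·(-1) = 3.555585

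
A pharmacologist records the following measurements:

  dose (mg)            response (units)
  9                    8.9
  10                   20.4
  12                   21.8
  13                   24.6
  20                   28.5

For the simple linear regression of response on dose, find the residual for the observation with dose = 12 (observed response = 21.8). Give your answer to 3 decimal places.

n = 5, Σx = 64, Σy = 104.2, Σxy = 1435.5, Σx² = 894
Sxx = Σx² − (Σx)²/n = 894 − 819.2 = 74.8
Sxy = Σxy − (Σx)(Σy)/n = 1435.5 − 1333.76 = 101.74
b = Sxy/Sxx = 101.74/74.8 = 1.360160
a = ȳ − b·x̄ = 20.84 − 1.360160·12.8 = 3.429947
ŷ(12) = 3.429947 + 1.360160·12 = 19.751872
residual = y − ŷ = 21.8 − 19.751872 = 2.048128

2.048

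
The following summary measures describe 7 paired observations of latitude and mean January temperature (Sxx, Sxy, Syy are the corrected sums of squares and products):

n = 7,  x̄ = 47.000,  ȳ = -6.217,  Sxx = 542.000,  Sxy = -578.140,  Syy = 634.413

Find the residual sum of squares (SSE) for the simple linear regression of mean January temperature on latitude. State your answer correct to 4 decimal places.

17.7232

b = Sxy/Sxx = -578.14/542 = -1.066679
SSE = Syy − b·Sxy = 634.413 − (-1.066679)·(-578.14) = 17.723222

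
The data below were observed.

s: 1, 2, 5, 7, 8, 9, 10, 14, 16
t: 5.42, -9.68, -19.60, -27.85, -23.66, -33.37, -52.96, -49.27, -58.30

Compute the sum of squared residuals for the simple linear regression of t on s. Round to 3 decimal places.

374.829

n = 9, Σx = 72, Σy = -269.27, Σxy = -2948.68, Σx² = 776, Σy² = 11587.3983
Sxx = Σx² − (Σx)²/n = 776 − 576 = 200
Sxy = Σxy − (Σx)(Σy)/n = -2948.68 − (-2154.16) = -794.52
Syy = Σy² − (Σy)²/n = 11587.3983 − 8056.259211 = 3531.139089
b = Sxy/Sxx = -794.52/200 = -3.9726
SSE = Syy − b·Sxy = 3531.139089 − (-3.9726)·(-794.52) = 374.828937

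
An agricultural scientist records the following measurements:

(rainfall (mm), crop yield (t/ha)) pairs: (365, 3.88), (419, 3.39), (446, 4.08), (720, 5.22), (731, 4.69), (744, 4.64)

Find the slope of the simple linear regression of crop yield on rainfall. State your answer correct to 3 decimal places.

n = 6, Σx = 3425, Σy = 25.9, Σxy = 15295.24, Σx² = 2113999
Sxx = Σx² − (Σx)²/n = 2113999 − 1955104.166667 = 158894.833333
Sxy = Σxy − (Σx)(Σy)/n = 15295.24 − 14784.583333 = 510.656667
b = Sxy/Sxx = 510.656667/158894.833333 = 0.003214

0.003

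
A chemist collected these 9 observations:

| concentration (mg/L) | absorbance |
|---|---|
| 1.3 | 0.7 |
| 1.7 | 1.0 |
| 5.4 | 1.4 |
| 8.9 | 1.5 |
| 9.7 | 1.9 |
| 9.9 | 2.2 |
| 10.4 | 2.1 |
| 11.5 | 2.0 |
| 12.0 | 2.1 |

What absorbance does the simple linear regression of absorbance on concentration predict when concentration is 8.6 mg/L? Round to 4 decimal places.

1.7472

n = 9, Σx = 70.8, Σy = 14.9, Σxy = 133.77, Σx² = 689.46
Sxx = Σx² − (Σx)²/n = 689.46 − 556.96 = 132.5
Sxy = Σxy − (Σx)(Σy)/n = 133.77 − 117.213333 = 16.556667
b = Sxy/Sxx = 16.556667/132.5 = 0.124956
a = ȳ − b·x̄ = 1.655556 − 0.124956·7.866667 = 0.672569
ŷ(8.6) = a + b·8.6 = 0.672569 + 0.124956·8.6 = 1.747190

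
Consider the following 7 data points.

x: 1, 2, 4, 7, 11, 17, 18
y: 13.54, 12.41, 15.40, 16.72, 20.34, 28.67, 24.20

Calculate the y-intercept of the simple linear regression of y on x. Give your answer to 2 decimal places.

n = 7, Σx = 60, Σy = 131.28, Σxy = 1363.73, Σx² = 804
Sxx = Σx² − (Σx)²/n = 804 − 514.285714 = 289.714286
Sxy = Σxy − (Σx)(Σy)/n = 1363.73 − 1125.257143 = 238.472857
b = Sxy/Sxx = 238.472857/289.714286 = 0.823131
a = ȳ − b·x̄ = 18.754286 − 0.823131·8.571429 = 11.698876

11.70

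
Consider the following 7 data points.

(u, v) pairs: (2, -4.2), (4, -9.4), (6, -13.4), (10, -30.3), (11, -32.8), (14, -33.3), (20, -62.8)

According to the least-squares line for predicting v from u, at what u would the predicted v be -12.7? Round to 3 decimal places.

n = 7, Σx = 67, Σy = -186.2, Σxy = -2512.4, Σx² = 873
Sxx = Σx² − (Σx)²/n = 873 − 641.285714 = 231.714286
Sxy = Σxy − (Σx)(Σy)/n = -2512.4 − (-1782.2) = -730.2
b = Sxy/Sxx = -730.2/231.714286 = -3.151295
a = ȳ − b·x̄ = -26.6 − (-3.151295)·9.571429 = 3.562392
Set a + b·x = -12.7: x = (-12.7 − 3.562392) / (-3.151295) = 5.160543

5.161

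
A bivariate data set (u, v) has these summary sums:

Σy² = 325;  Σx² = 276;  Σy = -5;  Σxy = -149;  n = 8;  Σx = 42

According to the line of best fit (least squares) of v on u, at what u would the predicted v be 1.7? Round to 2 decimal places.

Sxx = Σx² − (Σx)²/n = 276 − 220.5 = 55.5
Sxy = Σxy − (Σx)(Σy)/n = -149 − (-26.25) = -122.75
b = Sxy/Sxx = -122.75/55.5 = -2.211712
a = ȳ − b·x̄ = -0.625 − (-2.211712)·5.25 = 10.986486
Set a + b·x = 1.7: x = (1.7 − 10.986486) / (-2.211712) = 4.198778

4.20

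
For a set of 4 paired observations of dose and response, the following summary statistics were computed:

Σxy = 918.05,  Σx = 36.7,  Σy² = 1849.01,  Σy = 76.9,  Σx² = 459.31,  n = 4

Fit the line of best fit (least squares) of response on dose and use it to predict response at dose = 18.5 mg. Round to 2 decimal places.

Sxx = Σx² − (Σx)²/n = 459.31 − 336.7225 = 122.5875
Sxy = Σxy − (Σx)(Σy)/n = 918.05 − 705.5575 = 212.4925
b = Sxy/Sxx = 212.4925/122.5875 = 1.733395
a = ȳ − b·x̄ = 19.225 − 1.733395·9.175 = 3.321105
ŷ(18.5) = a + b·18.5 = 3.321105 + 1.733395·18.5 = 35.388904

35.39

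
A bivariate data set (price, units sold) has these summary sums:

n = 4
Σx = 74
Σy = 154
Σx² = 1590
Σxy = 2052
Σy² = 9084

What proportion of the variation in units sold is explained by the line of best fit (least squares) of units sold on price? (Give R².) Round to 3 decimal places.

Sxx = Σx² − (Σx)²/n = 1590 − 1369 = 221
Sxy = Σxy − (Σx)(Σy)/n = 2052 − 2849 = -797
Syy = Σy² − (Σy)²/n = 9084 − 5929 = 3155
R² = Sxy²/(Sxx·Syy) = (-797)²/(221·3155) = 0.911014

0.911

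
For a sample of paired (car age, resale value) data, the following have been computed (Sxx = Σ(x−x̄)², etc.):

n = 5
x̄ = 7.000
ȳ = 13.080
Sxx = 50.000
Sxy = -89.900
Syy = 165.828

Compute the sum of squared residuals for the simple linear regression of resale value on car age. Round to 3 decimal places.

b = Sxy/Sxx = -89.9/50 = -1.798
SSE = Syy − b·Sxy = 165.828 − (-1.798)·(-89.9) = 4.1878

4.188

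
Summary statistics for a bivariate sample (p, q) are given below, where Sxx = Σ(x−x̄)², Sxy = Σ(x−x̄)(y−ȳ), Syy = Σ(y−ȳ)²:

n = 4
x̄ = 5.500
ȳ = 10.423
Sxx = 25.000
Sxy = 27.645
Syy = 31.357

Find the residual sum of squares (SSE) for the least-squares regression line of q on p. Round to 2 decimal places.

b = Sxy/Sxx = 27.645/25 = 1.1058
SSE = Syy − b·Sxy = 31.357 − 1.1058·27.645 = 0.787159

0.79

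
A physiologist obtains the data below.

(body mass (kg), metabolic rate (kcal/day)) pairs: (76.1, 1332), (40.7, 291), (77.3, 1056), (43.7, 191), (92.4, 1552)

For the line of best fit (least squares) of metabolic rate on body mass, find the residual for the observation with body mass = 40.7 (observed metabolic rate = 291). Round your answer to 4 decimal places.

n = 5, Σx = 330.2, Σy = 4422, Σxy = 346589.2, Σx² = 23870.44
Sxx = Σx² − (Σx)²/n = 23870.44 − 21806.408 = 2064.032
Sxy = Σxy − (Σx)(Σy)/n = 346589.2 − 292028.88 = 54560.32
b = Sxy/Sxx = 54560.32/2064.032 = 26.433854
a = ȳ − b·x̄ = 884.4 − 26.433854·66.04 = -861.291701
ŷ(40.7) = -861.291701 + 26.433854·40.7 = 214.566146
residual = y − ŷ = 291 − 214.566146 = 76.433854

76.4339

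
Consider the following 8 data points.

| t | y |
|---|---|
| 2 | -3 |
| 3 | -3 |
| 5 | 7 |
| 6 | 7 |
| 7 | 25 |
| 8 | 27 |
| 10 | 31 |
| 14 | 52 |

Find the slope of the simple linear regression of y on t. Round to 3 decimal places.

4.843

n = 8, Σx = 55, Σy = 143, Σxy = 1491, Σx² = 483
Sxx = Σx² − (Σx)²/n = 483 − 378.125 = 104.875
Sxy = Σxy − (Σx)(Σy)/n = 1491 − 983.125 = 507.875
b = Sxy/Sxx = 507.875/104.875 = 4.842670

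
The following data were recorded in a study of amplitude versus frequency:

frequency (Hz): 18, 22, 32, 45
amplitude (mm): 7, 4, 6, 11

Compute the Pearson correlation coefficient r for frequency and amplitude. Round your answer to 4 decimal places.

n = 4, Σx = 117, Σy = 28, Σxy = 901, Σx² = 3857, Σy² = 222
Sxx = Σx² − (Σx)²/n = 3857 − 3422.25 = 434.75
Sxy = Σxy − (Σx)(Σy)/n = 901 − 819 = 82
Syy = Σy² − (Σy)²/n = 222 − 196 = 26
r = Sxy/√(Sxx·Syy) = 82/√(11303.5) = 82/106.317919 = 0.771272

0.7713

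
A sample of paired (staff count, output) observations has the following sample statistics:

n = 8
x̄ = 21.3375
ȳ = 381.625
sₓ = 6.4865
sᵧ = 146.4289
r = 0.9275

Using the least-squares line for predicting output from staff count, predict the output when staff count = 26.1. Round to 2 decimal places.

481.34

b = r · sᵧ/sₓ = 0.9275 · 146.4289/6.4865 = 20.937764
a = ȳ − b·x̄ = 381.625 − 20.937764·21.3375 = -65.134535
ŷ(26.1) = a + b·26.1 = -65.134535 + 20.937764·26.1 = 481.341100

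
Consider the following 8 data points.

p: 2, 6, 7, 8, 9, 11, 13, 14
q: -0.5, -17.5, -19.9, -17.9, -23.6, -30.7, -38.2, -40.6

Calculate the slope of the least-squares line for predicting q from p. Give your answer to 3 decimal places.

-3.263

n = 8, Σx = 70, Σy = -188.9, Σxy = -2003.6, Σx² = 720
Sxx = Σx² − (Σx)²/n = 720 − 612.5 = 107.5
Sxy = Σxy − (Σx)(Σy)/n = -2003.6 − (-1652.875) = -350.725
b = Sxy/Sxx = -350.725/107.5 = -3.262558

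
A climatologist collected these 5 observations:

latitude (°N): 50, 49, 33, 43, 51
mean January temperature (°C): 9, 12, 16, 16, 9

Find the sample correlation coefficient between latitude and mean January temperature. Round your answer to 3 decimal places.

-0.850

n = 5, Σx = 226, Σy = 62, Σxy = 2713, Σx² = 10440, Σy² = 818
Sxx = Σx² − (Σx)²/n = 10440 − 10215.2 = 224.8
Sxy = Σxy − (Σx)(Σy)/n = 2713 − 2802.4 = -89.4
Syy = Σy² − (Σy)²/n = 818 − 768.8 = 49.2
r = Sxy/√(Sxx·Syy) = -89.4/√(11060.16) = -89.4/105.167295 = -0.850074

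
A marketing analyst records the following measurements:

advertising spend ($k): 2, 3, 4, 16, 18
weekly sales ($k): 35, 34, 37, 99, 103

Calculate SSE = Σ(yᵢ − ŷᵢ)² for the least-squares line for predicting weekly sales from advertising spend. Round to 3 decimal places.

n = 5, Σx = 43, Σy = 308, Σxy = 3758, Σx² = 609, Σy² = 24160
Sxx = Σx² − (Σx)²/n = 609 − 369.8 = 239.2
Sxy = Σxy − (Σx)(Σy)/n = 3758 − 2648.8 = 1109.2
Syy = Σy² − (Σy)²/n = 24160 − 18972.8 = 5187.2
b = Sxy/Sxx = 1109.2/239.2 = 4.637124
SSE = Syy − b·Sxy = 5187.2 − 4.637124·1109.2 = 43.702341

43.702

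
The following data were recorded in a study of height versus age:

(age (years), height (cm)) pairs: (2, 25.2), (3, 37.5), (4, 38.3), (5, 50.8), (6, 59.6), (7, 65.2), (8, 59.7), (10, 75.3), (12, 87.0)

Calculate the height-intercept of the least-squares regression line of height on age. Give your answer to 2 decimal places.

n = 9, Σx = 57, Σy = 498.6, Σxy = 3658.7, Σx² = 447
Sxx = Σx² − (Σx)²/n = 447 − 361 = 86
Sxy = Σxy − (Σx)(Σy)/n = 3658.7 − 3157.8 = 500.9
b = Sxy/Sxx = 500.9/86 = 5.824419
a = ȳ − b·x̄ = 55.4 − 5.824419·6.333333 = 18.512016

18.51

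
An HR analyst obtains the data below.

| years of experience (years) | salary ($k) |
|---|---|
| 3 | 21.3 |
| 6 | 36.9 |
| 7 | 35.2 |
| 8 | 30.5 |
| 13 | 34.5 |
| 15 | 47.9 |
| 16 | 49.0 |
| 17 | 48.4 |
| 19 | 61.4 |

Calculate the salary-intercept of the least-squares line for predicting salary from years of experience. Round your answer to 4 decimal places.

18.1446

n = 9, Σx = 104, Σy = 365.1, Σxy = 4716.1, Σx² = 1458
Sxx = Σx² − (Σx)²/n = 1458 − 1201.777778 = 256.222222
Sxy = Σxy − (Σx)(Σy)/n = 4716.1 − 4218.933333 = 497.166667
b = Sxy/Sxx = 497.166667/256.222222 = 1.940373
a = ȳ − b·x̄ = 40.566667 − 1.940373·11.555556 = 18.144579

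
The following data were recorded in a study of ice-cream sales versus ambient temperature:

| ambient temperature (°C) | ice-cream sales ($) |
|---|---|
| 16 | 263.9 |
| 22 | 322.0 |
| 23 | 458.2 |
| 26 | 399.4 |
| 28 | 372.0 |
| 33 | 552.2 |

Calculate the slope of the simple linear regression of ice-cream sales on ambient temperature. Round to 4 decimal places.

14.7295

n = 6, Σx = 148, Σy = 2367.7, Σxy = 60868, Σx² = 3818
Sxx = Σx² − (Σx)²/n = 3818 − 3650.666667 = 167.333333
Sxy = Σxy − (Σx)(Σy)/n = 60868 − 58403.266667 = 2464.733333
b = Sxy/Sxx = 2464.733333/167.333333 = 14.729482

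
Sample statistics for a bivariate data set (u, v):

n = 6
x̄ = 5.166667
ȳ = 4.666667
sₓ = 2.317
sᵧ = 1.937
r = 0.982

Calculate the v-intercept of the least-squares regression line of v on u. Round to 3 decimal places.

0.425

b = r · sᵧ/sₓ = 0.982 · 1.937/2.317 = 0.820947
a = ȳ − b·x̄ = 4.666667 − 0.820947·5.166667 = 0.425108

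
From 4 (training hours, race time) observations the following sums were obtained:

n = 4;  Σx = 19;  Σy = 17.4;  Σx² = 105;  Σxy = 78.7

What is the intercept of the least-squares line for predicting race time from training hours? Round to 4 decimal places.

5.6220

Sxx = Σx² − (Σx)²/n = 105 − 90.25 = 14.75
Sxy = Σxy − (Σx)(Σy)/n = 78.7 − 82.65 = -3.95
b = Sxy/Sxx = -3.95/14.75 = -0.267797
a = ȳ − b·x̄ = 4.35 − (-0.267797)·4.75 = 5.622034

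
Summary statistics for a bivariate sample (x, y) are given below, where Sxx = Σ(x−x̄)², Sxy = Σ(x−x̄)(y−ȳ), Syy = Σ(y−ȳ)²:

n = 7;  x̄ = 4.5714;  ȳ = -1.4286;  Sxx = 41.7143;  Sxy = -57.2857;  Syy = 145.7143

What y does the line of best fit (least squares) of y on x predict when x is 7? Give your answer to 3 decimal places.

-4.764

b = Sxy/Sxx = -57.2857/41.7143 = -1.373287
a = ȳ − b·x̄ = -1.4286 − (-1.373287)·4.5714 = 4.849244
ŷ(7) = a + b·7 = 4.849244 + (-1.373287)·7 = -4.763764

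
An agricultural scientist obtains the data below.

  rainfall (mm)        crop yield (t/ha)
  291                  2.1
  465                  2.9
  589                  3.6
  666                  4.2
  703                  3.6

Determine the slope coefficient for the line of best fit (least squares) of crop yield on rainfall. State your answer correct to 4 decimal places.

n = 5, Σx = 2714, Σy = 16.4, Σxy = 9408, Σx² = 1585592
Sxx = Σx² − (Σx)²/n = 1585592 − 1473159.2 = 112432.8
Sxy = Σxy − (Σx)(Σy)/n = 9408 − 8901.92 = 506.08
b = Sxy/Sxx = 506.08/112432.8 = 0.004501

0.0045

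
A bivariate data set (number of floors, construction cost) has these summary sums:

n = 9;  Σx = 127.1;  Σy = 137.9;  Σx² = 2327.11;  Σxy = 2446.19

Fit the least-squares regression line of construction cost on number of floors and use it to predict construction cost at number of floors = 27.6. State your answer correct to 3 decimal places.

27.953

Sxx = Σx² − (Σx)²/n = 2327.11 − 1794.934444 = 532.175556
Sxy = Σxy − (Σx)(Σy)/n = 2446.19 − 1947.454444 = 498.735556
b = Sxy/Sxx = 498.735556/532.175556 = 0.937164
a = ȳ − b·x̄ = 15.322222 − 0.937164·14.122222 = 2.087390
ŷ(27.6) = a + b·27.6 = 2.087390 + 0.937164·27.6 = 27.953105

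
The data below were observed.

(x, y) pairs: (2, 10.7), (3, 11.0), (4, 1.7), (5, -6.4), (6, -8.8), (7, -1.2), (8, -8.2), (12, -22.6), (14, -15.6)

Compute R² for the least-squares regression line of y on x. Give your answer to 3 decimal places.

n = 9, Σx = 61, Σy = -39.4, Σxy = -587.2, Σx² = 543, Σy² = 1179.58
Sxx = Σx² − (Σx)²/n = 543 − 413.444444 = 129.555556
Sxy = Σxy − (Σx)(Σy)/n = -587.2 − (-267.044444) = -320.155556
Syy = Σy² − (Σy)²/n = 1179.58 − 172.484444 = 1007.095556
R² = Sxy²/(Sxx·Syy) = (-320.155556)²/(129.555556·1007.095556) = 0.785589

0.786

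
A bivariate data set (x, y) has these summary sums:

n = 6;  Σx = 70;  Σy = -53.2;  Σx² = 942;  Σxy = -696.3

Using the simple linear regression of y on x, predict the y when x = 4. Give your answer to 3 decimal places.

Sxx = Σx² − (Σx)²/n = 942 − 816.666667 = 125.333333
Sxy = Σxy − (Σx)(Σy)/n = -696.3 − (-620.666667) = -75.633333
b = Sxy/Sxx = -75.633333/125.333333 = -0.603457
a = ȳ − b·x̄ = -8.866667 − (-0.603457)·11.666667 = -1.826330
ŷ(4) = a + b·4 = -1.826330 + (-0.603457)·4 = -4.240160

-4.240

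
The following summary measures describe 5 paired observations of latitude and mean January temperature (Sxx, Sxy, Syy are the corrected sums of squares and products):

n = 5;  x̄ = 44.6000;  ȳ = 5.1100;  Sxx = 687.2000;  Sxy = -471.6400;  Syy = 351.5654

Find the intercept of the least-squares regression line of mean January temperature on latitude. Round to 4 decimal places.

35.7199

b = Sxy/Sxx = -471.64/687.2 = -0.686321
a = ȳ − b·x̄ = 5.11 − (-0.686321)·44.6 = 35.719930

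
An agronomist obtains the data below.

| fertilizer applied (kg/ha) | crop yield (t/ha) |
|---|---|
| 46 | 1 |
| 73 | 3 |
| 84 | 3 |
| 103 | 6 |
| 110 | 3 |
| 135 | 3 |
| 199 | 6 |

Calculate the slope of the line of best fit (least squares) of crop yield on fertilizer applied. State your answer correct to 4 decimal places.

n = 7, Σx = 750, Σy = 25, Σxy = 3064, Σx² = 95036
Sxx = Σx² − (Σx)²/n = 95036 − 80357.142857 = 14678.857143
Sxy = Σxy − (Σx)(Σy)/n = 3064 − 2678.571429 = 385.428571
b = Sxy/Sxx = 385.428571/14678.857143 = 0.026257

0.0263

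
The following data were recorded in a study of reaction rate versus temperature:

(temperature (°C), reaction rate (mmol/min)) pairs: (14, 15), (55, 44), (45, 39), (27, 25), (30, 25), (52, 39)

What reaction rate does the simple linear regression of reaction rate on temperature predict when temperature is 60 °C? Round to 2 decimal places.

n = 6, Σx = 223, Σy = 187, Σxy = 7838, Σx² = 9579
Sxx = Σx² − (Σx)²/n = 9579 − 8288.166667 = 1290.833333
Sxy = Σxy − (Σx)(Σy)/n = 7838 − 6950.166667 = 887.833333
b = Sxy/Sxx = 887.833333/1290.833333 = 0.687799
a = ȳ − b·x̄ = 31.166667 − 0.687799·37.166667 = 5.603486
ŷ(60) = a + b·60 = 5.603486 + 0.687799·60 = 46.871401

46.87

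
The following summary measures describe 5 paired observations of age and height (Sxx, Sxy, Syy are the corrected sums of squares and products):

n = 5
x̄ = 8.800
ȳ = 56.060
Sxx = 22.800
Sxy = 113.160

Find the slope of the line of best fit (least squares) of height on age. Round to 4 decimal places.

4.9632

b = Sxy/Sxx = 113.16/22.8 = 4.963158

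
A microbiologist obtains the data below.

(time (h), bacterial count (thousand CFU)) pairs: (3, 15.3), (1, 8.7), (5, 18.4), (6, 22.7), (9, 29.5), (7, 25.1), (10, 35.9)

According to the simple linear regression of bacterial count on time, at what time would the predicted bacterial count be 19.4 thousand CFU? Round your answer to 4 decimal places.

n = 7, Σx = 41, Σy = 155.6, Σxy = 1083, Σx² = 301
Sxx = Σx² − (Σx)²/n = 301 − 240.142857 = 60.857143
Sxy = Σxy − (Σx)(Σy)/n = 1083 − 911.371429 = 171.628571
b = Sxy/Sxx = 171.628571/60.857143 = 2.820188
a = ȳ − b·x̄ = 22.228571 − 2.820188·5.857143 = 5.710329
Set a + b·x = 19.4: x = (19.4 − 5.710329) / 2.820188 = 4.854170

4.8542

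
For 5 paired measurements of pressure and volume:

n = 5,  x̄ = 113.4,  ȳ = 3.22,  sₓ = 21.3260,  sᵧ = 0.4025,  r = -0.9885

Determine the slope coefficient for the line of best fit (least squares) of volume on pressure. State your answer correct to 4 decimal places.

-0.0187

b = r · sᵧ/sₓ = -0.9885 · 0.4025/21.326 = -0.018657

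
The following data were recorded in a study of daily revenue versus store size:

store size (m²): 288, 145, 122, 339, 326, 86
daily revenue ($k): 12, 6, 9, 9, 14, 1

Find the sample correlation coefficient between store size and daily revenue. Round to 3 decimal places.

0.784

n = 6, Σx = 1306, Σy = 51, Σxy = 13125, Σx² = 347446, Σy² = 539
Sxx = Σx² − (Σx)²/n = 347446 − 284272.666667 = 63173.333333
Sxy = Σxy − (Σx)(Σy)/n = 13125 − 11101 = 2024
Syy = Σy² − (Σy)²/n = 539 − 433.5 = 105.5
r = Sxy/√(Sxx·Syy) = 2024/√(6664786.666667) = 2024/2581.624811 = 0.784002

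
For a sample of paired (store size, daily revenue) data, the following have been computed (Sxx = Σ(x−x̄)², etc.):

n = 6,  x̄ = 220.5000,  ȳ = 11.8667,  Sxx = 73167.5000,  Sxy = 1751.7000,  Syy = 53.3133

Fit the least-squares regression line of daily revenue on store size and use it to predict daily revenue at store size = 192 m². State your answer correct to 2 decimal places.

11.18

b = Sxy/Sxx = 1751.7/73167.5 = 0.023941
a = ȳ − b·x̄ = 11.8667 − 0.023941·220.5 = 6.587719
ŷ(192) = a + b·192 = 6.587719 + 0.023941·192 = 11.184383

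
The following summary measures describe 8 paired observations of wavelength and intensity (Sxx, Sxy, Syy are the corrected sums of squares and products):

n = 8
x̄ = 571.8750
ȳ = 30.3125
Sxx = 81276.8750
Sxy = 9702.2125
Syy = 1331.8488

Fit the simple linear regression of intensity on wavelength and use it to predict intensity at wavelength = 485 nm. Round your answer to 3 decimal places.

b = Sxy/Sxx = 9702.2125/81276.875 = 0.119372
a = ȳ − b·x̄ = 30.3125 − 0.119372·571.875 = -37.953569
ŷ(485) = a + b·485 = -37.953569 + 0.119372·485 = 19.942026

19.942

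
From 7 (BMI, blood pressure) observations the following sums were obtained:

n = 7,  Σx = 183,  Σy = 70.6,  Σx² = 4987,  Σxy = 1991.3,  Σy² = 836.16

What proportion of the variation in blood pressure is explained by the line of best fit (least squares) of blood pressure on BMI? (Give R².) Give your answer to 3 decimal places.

Sxx = Σx² − (Σx)²/n = 4987 − 4784.142857 = 202.857143
Sxy = Σxy − (Σx)(Σy)/n = 1991.3 − 1845.685714 = 145.614286
Syy = Σy² − (Σy)²/n = 836.16 − 712.051429 = 124.108571
R² = Sxy²/(Sxx·Syy) = (145.614286)²/(202.857143·124.108571) = 0.842201

0.842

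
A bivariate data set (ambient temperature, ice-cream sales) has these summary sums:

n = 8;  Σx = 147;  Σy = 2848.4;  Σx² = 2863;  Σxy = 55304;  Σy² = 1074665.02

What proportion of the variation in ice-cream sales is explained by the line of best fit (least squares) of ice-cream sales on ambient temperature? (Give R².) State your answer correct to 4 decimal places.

Sxx = Σx² − (Σx)²/n = 2863 − 2701.125 = 161.875
Sxy = Σxy − (Σx)(Σy)/n = 55304 − 52339.35 = 2964.65
Syy = Σy² − (Σy)²/n = 1074665.02 − 1014172.82 = 60492.2
R² = Sxy²/(Sxx·Syy) = (2964.65)²/(161.875·60492.2) = 0.897569

0.8976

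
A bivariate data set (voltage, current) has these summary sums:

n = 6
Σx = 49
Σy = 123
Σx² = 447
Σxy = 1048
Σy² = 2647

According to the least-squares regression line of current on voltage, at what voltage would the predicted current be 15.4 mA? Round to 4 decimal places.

Sxx = Σx² − (Σx)²/n = 447 − 400.166667 = 46.833333
Sxy = Σxy − (Σx)(Σy)/n = 1048 − 1004.5 = 43.5
b = Sxy/Sxx = 43.5/46.833333 = 0.928826
a = ȳ − b·x̄ = 20.5 − 0.928826·8.166667 = 12.914591
Set a + b·x = 15.4: x = (15.4 − 12.914591) / 0.928826 = 2.675862

2.6759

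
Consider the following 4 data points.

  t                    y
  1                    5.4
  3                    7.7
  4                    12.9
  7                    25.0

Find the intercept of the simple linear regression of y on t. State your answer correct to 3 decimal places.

-0.020

n = 4, Σx = 15, Σy = 51, Σxy = 255.1, Σx² = 75
Sxx = Σx² − (Σx)²/n = 75 − 56.25 = 18.75
Sxy = Σxy − (Σx)(Σy)/n = 255.1 − 191.25 = 63.85
b = Sxy/Sxx = 63.85/18.75 = 3.405333
a = ȳ − b·x̄ = 12.75 − 3.405333·3.75 = -0.02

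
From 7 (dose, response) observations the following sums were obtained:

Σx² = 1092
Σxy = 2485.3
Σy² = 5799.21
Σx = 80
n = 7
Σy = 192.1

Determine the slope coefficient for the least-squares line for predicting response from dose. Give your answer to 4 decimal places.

Sxx = Σx² − (Σx)²/n = 1092 − 914.285714 = 177.714286
Sxy = Σxy − (Σx)(Σy)/n = 2485.3 − 2195.428571 = 289.871429
b = Sxy/Sxx = 289.871429/177.714286 = 1.631109

1.6311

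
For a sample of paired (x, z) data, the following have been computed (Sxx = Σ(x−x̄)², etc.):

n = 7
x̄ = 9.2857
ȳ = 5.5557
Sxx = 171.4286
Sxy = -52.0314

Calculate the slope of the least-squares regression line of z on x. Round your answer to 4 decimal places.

b = Sxy/Sxx = -52.0314/171.4286 = -0.303516

-0.3035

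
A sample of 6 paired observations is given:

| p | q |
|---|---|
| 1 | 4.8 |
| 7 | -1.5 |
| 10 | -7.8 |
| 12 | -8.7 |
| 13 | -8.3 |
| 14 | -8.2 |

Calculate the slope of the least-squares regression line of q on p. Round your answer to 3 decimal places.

-1.095

n = 6, Σx = 57, Σy = -29.7, Σxy = -410.8, Σx² = 659
Sxx = Σx² − (Σx)²/n = 659 − 541.5 = 117.5
Sxy = Σxy − (Σx)(Σy)/n = -410.8 − (-282.15) = -128.65
b = Sxy/Sxx = -128.65/117.5 = -1.094894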